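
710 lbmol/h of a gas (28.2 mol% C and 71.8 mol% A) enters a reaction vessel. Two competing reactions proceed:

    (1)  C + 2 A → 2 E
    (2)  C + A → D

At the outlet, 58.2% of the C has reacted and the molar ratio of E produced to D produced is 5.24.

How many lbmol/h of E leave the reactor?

169 lbmol/h

Conversion of C: C consumed = 0.582 × 200.2 = 116.5 lbmol/h = 1ξ₁ + 1ξ₂.
Selectivity: 2ξ₁ / (1ξ₂) = 5.24 → ξ₁ = 2.62 ξ₂.
Substitute: (1·2.62 + 1) ξ₂ = 116.5 → ξ₂ = 32.19 lbmol/h, ξ₁ = 84.34 lbmol/h.
Outlet amounts (n = n₀ + Σ ν·ξ):
  C: 200.2 − 1(84.34) − 1(32.19) = 83.69
  A: 509.8 − 2(84.34) − 1(32.19) = 308.9
  E: 0 + 2(84.34) = 168.7
  D: 0 + 1(32.19) = 32.19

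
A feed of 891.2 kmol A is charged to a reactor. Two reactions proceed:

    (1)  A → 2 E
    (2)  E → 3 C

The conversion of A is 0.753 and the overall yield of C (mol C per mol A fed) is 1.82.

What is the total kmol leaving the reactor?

Conversion of A: A consumed = 1ξ₁ = 0.753 × 891.2 → ξ₁ = 671.1 kmol.
Yield of C: 3ξ₂ / 891.2 = 1.82 → ξ₂ = 540.7 kmol.
Outlet amounts (n = n₀ + Σ ν·ξ):
  A: 891.2 − 1(671.1) = 220.1
  E: 0 + 2(671.1) − 1(540.7) = 801.5
  C: 0 + 3(540.7) = 1622
Total out = 220.1 + 801.5 + 1622 = 2644 kmol.

2640 kmol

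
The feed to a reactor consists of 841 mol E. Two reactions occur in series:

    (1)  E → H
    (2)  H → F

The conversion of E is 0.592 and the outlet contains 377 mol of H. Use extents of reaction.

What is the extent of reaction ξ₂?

Conversion of E: E consumed = 1ξ₁ = 0.592 × 841 → ξ₁ = 497.9 mol.
H balance: n_H = 0 + 1ξ₁ − 1ξ₂ = 377 → ξ₂ = (1·497.9 − 377)/1 = 120.9 mol.
Outlet amounts (n = n₀ + Σ ν·ξ):
  E: 841 − 1(497.9) = 343.1
  H: 0 + 1(497.9) − 1(120.9) = 377
  F: 0 + 1(120.9) = 120.9

ξ₂ = 121 mol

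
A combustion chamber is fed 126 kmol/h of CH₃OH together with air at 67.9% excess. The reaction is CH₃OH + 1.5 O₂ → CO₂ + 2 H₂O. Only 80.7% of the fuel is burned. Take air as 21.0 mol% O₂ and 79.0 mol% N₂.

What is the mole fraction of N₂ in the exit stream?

Stoichiometric O₂ = 1.5 × 126 = 189 kmol/h; O₂ fed = 189 × 1.679 = 317.3 kmol/h.
N₂ fed = 317.3 × 79/21 = 1194 kmol/h.
Fuel reacted = 0.807 × 126 → ξ = 101.7 kmol/h.
Outlet (n = n₀ + ν ξ):
  CH₃OH: 126 − 1(101.7) = 24.32
  O₂: 317.3 − 1.5(101.7) = 164.8
  N₂: 1194 (inert)
  CO₂: 0 + 1(101.7) = 101.7
  H₂O: 0 + 2(101.7) = 203.4
Total out = 1688 kmol/h; y_N₂ = 1194 / 1688 = 0.7072.

0.707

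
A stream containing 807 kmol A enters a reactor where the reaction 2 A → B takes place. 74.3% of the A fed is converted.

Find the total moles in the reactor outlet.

A reacted = 0.743 × 807 = 599.6 kmol; ν_A = −2, so ξ = 599.6/2 = 299.8 kmol.
Outlet amounts (n = n₀ + ν ξ):
  A: 807 − 2(299.8) = 207.4
  B: 0 + 1(299.8) = 299.8
Total out = 207.4 + 299.8 = 507.2 kmol.

507 kmol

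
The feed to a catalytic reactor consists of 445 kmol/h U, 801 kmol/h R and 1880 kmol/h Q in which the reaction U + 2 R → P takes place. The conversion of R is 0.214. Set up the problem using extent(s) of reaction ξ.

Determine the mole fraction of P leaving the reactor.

0.029

R reacted = 0.214 × 801 = 171.4 kmol/h; ν_R = −2, so ξ = 171.4/2 = 85.71 kmol/h.
Outlet amounts (n = n₀ + ν ξ):
  U: 445 − 1(85.71) = 359.3
  R: 801 − 2(85.71) = 629.6
  P: 0 + 1(85.71) = 85.71
  Q: 1880 (inert)
Total out = 2955 kmol/h; y_P = 85.71 / 2955 = 0.02901.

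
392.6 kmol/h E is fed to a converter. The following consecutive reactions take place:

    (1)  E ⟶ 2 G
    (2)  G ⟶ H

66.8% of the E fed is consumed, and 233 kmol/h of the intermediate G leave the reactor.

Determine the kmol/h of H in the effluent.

292 kmol/h

Conversion of E: E consumed = 1ξ₁ = 0.668 × 392.6 → ξ₁ = 262.3 kmol/h.
G balance: n_G = 0 + 2ξ₁ − 1ξ₂ = 233 → ξ₂ = (2·262.3 − 233)/1 = 291.5 kmol/h.
Outlet amounts (n = n₀ + Σ ν·ξ):
  E: 392.6 − 1(262.3) = 130.3
  G: 0 + 2(262.3) − 1(291.5) = 233
  H: 0 + 1(291.5) = 291.5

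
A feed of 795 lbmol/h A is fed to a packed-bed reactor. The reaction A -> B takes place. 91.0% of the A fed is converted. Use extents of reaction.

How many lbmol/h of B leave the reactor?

A reacted = 0.91 × 795 = 723.5 lbmol/h; ν_A = −1, so ξ = 723.5/1 = 723.5 lbmol/h.
Outlet amounts (n = n₀ + ν ξ):
  A: 795 − 1(723.5) = 71.55
  B: 0 + 1(723.5) = 723.5

723 lbmol/h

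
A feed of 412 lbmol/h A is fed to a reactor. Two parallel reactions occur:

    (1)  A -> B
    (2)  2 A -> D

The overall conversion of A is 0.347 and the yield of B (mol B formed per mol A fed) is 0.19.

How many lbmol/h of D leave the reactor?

Yield of B: 1ξ₁ / 412 = 0.19 → ξ₁ = 78.28 lbmol/h.
Conversion of A: 1ξ₁ + 2ξ₂ = 0.347 × 412 = 143 → ξ₂ = 32.34 lbmol/h.
Outlet amounts (n = n₀ + Σ ν·ξ):
  A: 412 − 1(78.28) − 2(32.34) = 269
  B: 0 + 1(78.28) = 78.28
  D: 0 + 1(32.34) = 32.34

32.3 lbmol/h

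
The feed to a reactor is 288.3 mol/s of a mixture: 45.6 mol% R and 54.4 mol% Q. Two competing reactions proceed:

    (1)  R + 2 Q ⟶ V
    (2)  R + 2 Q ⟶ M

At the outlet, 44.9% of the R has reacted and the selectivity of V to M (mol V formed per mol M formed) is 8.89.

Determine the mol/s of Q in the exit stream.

38.8 mol/s

Conversion of R: R consumed = 0.449 × 131.5 = 59.03 mol/s = 1ξ₁ + 1ξ₂.
Selectivity: 1ξ₁ / (1ξ₂) = 8.89 → ξ₁ = 8.89 ξ₂.
Substitute: (1·8.89 + 1) ξ₂ = 59.03 → ξ₂ = 5.968 mol/s, ξ₁ = 53.06 mol/s.
Outlet amounts (n = n₀ + Σ ν·ξ):
  R: 131.5 − 1(53.06) − 1(5.968) = 72.44
  Q: 156.8 − 2(53.06) − 2(5.968) = 38.78
  V: 0 + 1(53.06) = 53.06
  M: 0 + 1(5.968) = 5.968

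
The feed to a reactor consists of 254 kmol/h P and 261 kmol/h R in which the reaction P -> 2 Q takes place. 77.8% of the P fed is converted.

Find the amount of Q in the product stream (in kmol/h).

395 kmol/h

P reacted = 0.778 × 254 = 197.6 kmol/h; ν_P = −1, so ξ = 197.6/1 = 197.6 kmol/h.
Outlet amounts (n = n₀ + ν ξ):
  P: 254 − 1(197.6) = 56.39
  Q: 0 + 2(197.6) = 395.2
  R: 261 (inert)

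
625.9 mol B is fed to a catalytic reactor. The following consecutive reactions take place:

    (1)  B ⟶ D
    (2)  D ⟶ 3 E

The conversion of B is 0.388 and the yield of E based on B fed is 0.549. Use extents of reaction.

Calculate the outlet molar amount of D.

128 mol

Conversion of B: B consumed = 1ξ₁ = 0.388 × 625.9 → ξ₁ = 242.8 mol.
Yield of E: 3ξ₂ / 625.9 = 0.549 → ξ₂ = 114.5 mol.
Outlet amounts (n = n₀ + Σ ν·ξ):
  B: 625.9 − 1(242.8) = 383.1
  D: 0 + 1(242.8) − 1(114.5) = 128.3
  E: 0 + 3(114.5) = 343.6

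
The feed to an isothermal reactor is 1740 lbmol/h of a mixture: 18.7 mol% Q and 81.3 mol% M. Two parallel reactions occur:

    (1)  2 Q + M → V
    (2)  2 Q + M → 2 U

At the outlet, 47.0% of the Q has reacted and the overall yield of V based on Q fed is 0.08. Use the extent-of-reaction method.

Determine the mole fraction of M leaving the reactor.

Yield of V: 1ξ₁ / 325.4 = 0.08 → ξ₁ = 26.03 lbmol/h.
Conversion of Q: 2ξ₁ + 2ξ₂ = 0.47 × 325.4 = 152.9 → ξ₂ = 50.43 lbmol/h.
Outlet amounts (n = n₀ + Σ ν·ξ):
  Q: 325.4 − 2(26.03) − 2(50.43) = 172.5
  M: 1415 − 1(26.03) − 1(50.43) = 1338
  V: 0 + 1(26.03) = 26.03
  U: 0 + 2(50.43) = 100.9
Total out = 1638 lbmol/h; y_M = 1338 / 1638 = 0.8172.

0.817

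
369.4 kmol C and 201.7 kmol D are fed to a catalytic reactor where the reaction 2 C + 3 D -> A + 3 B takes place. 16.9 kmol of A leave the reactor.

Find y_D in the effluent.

0.272

For A: n = n₀ + 1ξ → 16.9 = 0 + 1ξ, giving ξ = 16.9 kmol.
Outlet amounts (n = n₀ + ν ξ):
  C: 369.4 − 2(16.9) = 335.6
  D: 201.7 − 3(16.9) = 151
  A: 0 + 1(16.9) = 16.9
  B: 0 + 3(16.9) = 50.7
Total out = 554.2 kmol; y_D = 151 / 554.2 = 0.2725.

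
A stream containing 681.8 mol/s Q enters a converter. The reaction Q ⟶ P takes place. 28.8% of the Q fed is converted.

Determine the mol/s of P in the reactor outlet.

196 mol/s

Q reacted = 0.288 × 681.8 = 196.4 mol/s; ν_Q = −1, so ξ = 196.4/1 = 196.4 mol/s.
Outlet amounts (n = n₀ + ν ξ):
  Q: 681.8 − 1(196.4) = 485.4
  P: 0 + 1(196.4) = 196.4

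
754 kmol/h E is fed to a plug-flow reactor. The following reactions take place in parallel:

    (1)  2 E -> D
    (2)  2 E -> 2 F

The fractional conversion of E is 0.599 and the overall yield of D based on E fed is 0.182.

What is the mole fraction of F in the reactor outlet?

Yield of D: 1ξ₁ / 754 = 0.182 → ξ₁ = 137.2 kmol/h.
Conversion of E: 2ξ₁ + 2ξ₂ = 0.599 × 754 = 451.6 → ξ₂ = 88.59 kmol/h.
Outlet amounts (n = n₀ + Σ ν·ξ):
  E: 754 − 2(137.2) − 2(88.59) = 302.4
  D: 0 + 1(137.2) = 137.2
  F: 0 + 2(88.59) = 177.2
Total out = 616.8 kmol/h; y_F = 177.2 / 616.8 = 0.2873.

0.287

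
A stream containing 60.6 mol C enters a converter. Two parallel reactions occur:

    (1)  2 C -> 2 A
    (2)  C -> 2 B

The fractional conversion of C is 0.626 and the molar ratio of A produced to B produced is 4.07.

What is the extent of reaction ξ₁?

ξ₁ = 16.9 mol

Conversion of C: C consumed = 0.626 × 60.6 = 37.94 mol = 2ξ₁ + 1ξ₂.
Selectivity: 2ξ₁ / (2ξ₂) = 4.07 → ξ₁ = 4.07 ξ₂.
Substitute: (2·4.07 + 1) ξ₂ = 37.94 → ξ₂ = 4.151 mol, ξ₁ = 16.89 mol.
Outlet amounts (n = n₀ + Σ ν·ξ):
  C: 60.6 − 2(16.89) − 1(4.151) = 22.66
  A: 0 + 2(16.89) = 33.79
  B: 0 + 2(4.151) = 8.301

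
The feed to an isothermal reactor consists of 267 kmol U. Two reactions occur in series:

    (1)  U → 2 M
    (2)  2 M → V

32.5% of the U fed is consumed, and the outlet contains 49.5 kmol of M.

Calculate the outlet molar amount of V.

Conversion of U: U consumed = 1ξ₁ = 0.325 × 267 → ξ₁ = 86.78 kmol.
M balance: n_M = 0 + 2ξ₁ − 2ξ₂ = 49.5 → ξ₂ = (2·86.78 − 49.5)/2 = 62.03 kmol.
Outlet amounts (n = n₀ + Σ ν·ξ):
  U: 267 − 1(86.78) = 180.2
  M: 0 + 2(86.78) − 2(62.03) = 49.5
  V: 0 + 1(62.03) = 62.03

62 kmol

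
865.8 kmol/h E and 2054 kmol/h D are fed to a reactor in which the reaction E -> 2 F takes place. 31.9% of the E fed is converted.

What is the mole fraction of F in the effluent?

E reacted = 0.319 × 865.8 = 276.2 kmol/h; ν_E = −1, so ξ = 276.2/1 = 276.2 kmol/h.
Outlet amounts (n = n₀ + ν ξ):
  E: 865.8 − 1(276.2) = 589.6
  F: 0 + 2(276.2) = 552.4
  D: 2054 (inert)
Total out = 3196 kmol/h; y_F = 552.4 / 3196 = 0.1728.

0.173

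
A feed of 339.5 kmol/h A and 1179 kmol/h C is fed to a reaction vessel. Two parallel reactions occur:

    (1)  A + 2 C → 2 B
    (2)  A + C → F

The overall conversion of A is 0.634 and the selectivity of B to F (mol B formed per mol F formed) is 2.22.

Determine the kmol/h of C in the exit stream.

851 kmol/h

Conversion of A: A consumed = 0.634 × 339.5 = 215.2 kmol/h = 1ξ₁ + 1ξ₂.
Selectivity: 2ξ₁ / (1ξ₂) = 2.22 → ξ₁ = 1.11 ξ₂.
Substitute: (1·1.11 + 1) ξ₂ = 215.2 → ξ₂ = 102 kmol/h, ξ₁ = 113.2 kmol/h.
Outlet amounts (n = n₀ + Σ ν·ξ):
  A: 339.5 − 1(113.2) − 1(102) = 124.3
  C: 1179 − 2(113.2) − 1(102) = 850.5
  B: 0 + 2(113.2) = 226.5
  F: 0 + 1(102) = 102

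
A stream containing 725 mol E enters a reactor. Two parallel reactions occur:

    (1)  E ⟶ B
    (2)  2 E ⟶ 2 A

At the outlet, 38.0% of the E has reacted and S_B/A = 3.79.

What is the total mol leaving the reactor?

725 mol

Conversion of E: E consumed = 0.38 × 725 = 275.5 mol = 1ξ₁ + 2ξ₂.
Selectivity: 1ξ₁ / (2ξ₂) = 3.79 → ξ₁ = 7.58 ξ₂.
Substitute: (1·7.58 + 2) ξ₂ = 275.5 → ξ₂ = 28.76 mol, ξ₁ = 218 mol.
Outlet amounts (n = n₀ + Σ ν·ξ):
  E: 725 − 1(218) − 2(28.76) = 449.5
  B: 0 + 1(218) = 218
  A: 0 + 2(28.76) = 57.52
Total out = 449.5 + 218 + 57.52 = 725 mol.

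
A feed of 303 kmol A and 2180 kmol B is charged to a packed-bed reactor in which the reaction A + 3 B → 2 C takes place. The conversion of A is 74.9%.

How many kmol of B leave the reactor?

1500 kmol

A reacted = 0.749 × 303 = 226.9 kmol; ν_A = −1, so ξ = 226.9/1 = 226.9 kmol.
Outlet amounts (n = n₀ + ν ξ):
  A: 303 − 1(226.9) = 76.05
  B: 2180 − 3(226.9) = 1499
  C: 0 + 2(226.9) = 453.9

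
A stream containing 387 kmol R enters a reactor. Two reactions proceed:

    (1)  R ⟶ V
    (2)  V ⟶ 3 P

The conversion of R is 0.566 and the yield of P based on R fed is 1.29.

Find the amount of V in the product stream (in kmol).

Conversion of R: R consumed = 1ξ₁ = 0.566 × 387 → ξ₁ = 219 kmol.
Yield of P: 3ξ₂ / 387 = 1.29 → ξ₂ = 166.4 kmol.
Outlet amounts (n = n₀ + Σ ν·ξ):
  R: 387 − 1(219) = 168
  V: 0 + 1(219) − 1(166.4) = 52.63
  P: 0 + 3(166.4) = 499.2

52.6 kmol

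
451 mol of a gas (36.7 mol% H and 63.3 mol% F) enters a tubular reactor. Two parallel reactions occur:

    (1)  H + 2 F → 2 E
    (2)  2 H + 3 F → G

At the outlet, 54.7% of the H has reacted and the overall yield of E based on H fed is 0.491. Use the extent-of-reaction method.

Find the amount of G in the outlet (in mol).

25 mol

Yield of E: 2ξ₁ / 165.5 = 0.491 → ξ₁ = 40.63 mol.
Conversion of H: 1ξ₁ + 2ξ₂ = 0.547 × 165.5 = 90.54 → ξ₂ = 24.95 mol.
Outlet amounts (n = n₀ + Σ ν·ξ):
  H: 165.5 − 1(40.63) − 2(24.95) = 74.98
  F: 285.5 − 2(40.63) − 3(24.95) = 129.4
  E: 0 + 2(40.63) = 81.27
  G: 0 + 1(24.95) = 24.95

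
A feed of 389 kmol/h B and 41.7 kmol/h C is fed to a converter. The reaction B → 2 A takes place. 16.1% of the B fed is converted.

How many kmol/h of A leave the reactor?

125 kmol/h

B reacted = 0.161 × 389 = 62.63 kmol/h; ν_B = −1, so ξ = 62.63/1 = 62.63 kmol/h.
Outlet amounts (n = n₀ + ν ξ):
  B: 389 − 1(62.63) = 326.4
  A: 0 + 2(62.63) = 125.3
  C: 41.7 (inert)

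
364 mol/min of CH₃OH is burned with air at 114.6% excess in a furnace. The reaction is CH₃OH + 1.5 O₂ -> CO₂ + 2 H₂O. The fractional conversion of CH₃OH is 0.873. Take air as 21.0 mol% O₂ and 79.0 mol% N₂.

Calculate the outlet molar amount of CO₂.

318 mol/min

Stoichiometric O₂ = 1.5 × 364 = 546 mol/min; O₂ fed = 546 × 2.146 = 1172 mol/min.
N₂ fed = 1172 × 79/21 = 4408 mol/min.
Fuel reacted = 0.873 × 364 → ξ = 317.8 mol/min.
Outlet (n = n₀ + ν ξ):
  CH₃OH: 364 − 1(317.8) = 46.23
  O₂: 1172 − 1.5(317.8) = 695.1
  N₂: 4408 (inert)
  CO₂: 0 + 1(317.8) = 317.8
  H₂O: 0 + 2(317.8) = 635.5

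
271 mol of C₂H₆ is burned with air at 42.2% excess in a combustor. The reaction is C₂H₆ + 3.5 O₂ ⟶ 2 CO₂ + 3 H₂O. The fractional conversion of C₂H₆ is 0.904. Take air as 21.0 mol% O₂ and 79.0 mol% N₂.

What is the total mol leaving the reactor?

6820 mol

Stoichiometric O₂ = 3.5 × 271 = 948.5 mol; O₂ fed = 948.5 × 1.422 = 1349 mol.
N₂ fed = 1349 × 79/21 = 5074 mol.
Fuel reacted = 0.904 × 271 → ξ = 245 mol.
Outlet (n = n₀ + ν ξ):
  C₂H₆: 271 − 1(245) = 26.02
  O₂: 1349 − 3.5(245) = 491.3
  N₂: 5074 (inert)
  CO₂: 0 + 2(245) = 490
  H₂O: 0 + 3(245) = 735
Total out = 26.02 + 491.3 + 5074 + 490 + 735 = 6816 mol.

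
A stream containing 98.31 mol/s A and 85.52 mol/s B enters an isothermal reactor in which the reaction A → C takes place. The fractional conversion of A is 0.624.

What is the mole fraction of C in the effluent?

0.334

A reacted = 0.624 × 98.31 = 61.35 mol/s; ν_A = −1, so ξ = 61.35/1 = 61.35 mol/s.
Outlet amounts (n = n₀ + ν ξ):
  A: 98.31 − 1(61.35) = 36.96
  C: 0 + 1(61.35) = 61.35
  B: 85.52 (inert)
Total out = 183.8 mol/s; y_C = 61.35 / 183.8 = 0.3337.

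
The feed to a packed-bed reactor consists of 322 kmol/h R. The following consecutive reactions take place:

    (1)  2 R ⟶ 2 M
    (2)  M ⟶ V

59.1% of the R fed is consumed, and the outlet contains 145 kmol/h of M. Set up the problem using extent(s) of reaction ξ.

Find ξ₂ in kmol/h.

Conversion of R: R consumed = 2ξ₁ = 0.591 × 322 → ξ₁ = 95.15 kmol/h.
M balance: n_M = 0 + 2ξ₁ − 1ξ₂ = 145 → ξ₂ = (2·95.15 − 145)/1 = 45.3 kmol/h.
Outlet amounts (n = n₀ + Σ ν·ξ):
  R: 322 − 2(95.15) = 131.7
  M: 0 + 2(95.15) − 1(45.3) = 145
  V: 0 + 1(45.3) = 45.3

ξ₂ = 45.3 kmol/h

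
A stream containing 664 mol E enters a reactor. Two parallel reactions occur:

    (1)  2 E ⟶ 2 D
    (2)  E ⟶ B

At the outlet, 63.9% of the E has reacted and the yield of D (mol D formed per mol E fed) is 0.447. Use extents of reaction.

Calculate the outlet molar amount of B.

Yield of D: 2ξ₁ / 664 = 0.447 → ξ₁ = 148.4 mol.
Conversion of E: 2ξ₁ + 1ξ₂ = 0.639 × 664 = 424.3 → ξ₂ = 127.5 mol.
Outlet amounts (n = n₀ + Σ ν·ξ):
  E: 664 − 2(148.4) − 1(127.5) = 239.7
  D: 0 + 2(148.4) = 296.8
  B: 0 + 1(127.5) = 127.5

127 mol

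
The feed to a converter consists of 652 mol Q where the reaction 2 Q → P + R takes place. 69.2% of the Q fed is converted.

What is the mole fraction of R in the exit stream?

Q reacted = 0.692 × 652 = 451.2 mol; ν_Q = −2, so ξ = 451.2/2 = 225.6 mol.
Outlet amounts (n = n₀ + ν ξ):
  Q: 652 − 2(225.6) = 200.8
  P: 0 + 1(225.6) = 225.6
  R: 0 + 1(225.6) = 225.6
Total out = 652 mol; y_R = 225.6 / 652 = 0.346.

0.346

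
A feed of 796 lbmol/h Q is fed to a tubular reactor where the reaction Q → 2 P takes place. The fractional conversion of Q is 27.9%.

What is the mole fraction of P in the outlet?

0.436

Q reacted = 0.279 × 796 = 222.1 lbmol/h; ν_Q = −1, so ξ = 222.1/1 = 222.1 lbmol/h.
Outlet amounts (n = n₀ + ν ξ):
  Q: 796 − 1(222.1) = 573.9
  P: 0 + 2(222.1) = 444.2
Total out = 1018 lbmol/h; y_P = 444.2 / 1018 = 0.4363.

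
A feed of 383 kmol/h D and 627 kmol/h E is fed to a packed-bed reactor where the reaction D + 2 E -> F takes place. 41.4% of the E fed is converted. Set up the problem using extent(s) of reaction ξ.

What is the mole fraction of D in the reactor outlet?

E reacted = 0.414 × 627 = 259.6 kmol/h; ν_E = −2, so ξ = 259.6/2 = 129.8 kmol/h.
Outlet amounts (n = n₀ + ν ξ):
  D: 383 − 1(129.8) = 253.2
  E: 627 − 2(129.8) = 367.4
  F: 0 + 1(129.8) = 129.8
Total out = 750.4 kmol/h; y_D = 253.2 / 750.4 = 0.3374.

0.337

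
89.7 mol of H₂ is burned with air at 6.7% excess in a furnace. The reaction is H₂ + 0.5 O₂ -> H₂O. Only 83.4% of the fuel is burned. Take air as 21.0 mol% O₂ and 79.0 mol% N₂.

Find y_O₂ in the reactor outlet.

Stoichiometric O₂ = 0.5 × 89.7 = 44.85 mol; O₂ fed = 44.85 × 1.067 = 47.85 mol.
N₂ fed = 47.85 × 79/21 = 180 mol.
Fuel reacted = 0.834 × 89.7 → ξ = 74.81 mol.
Outlet (n = n₀ + ν ξ):
  H₂: 89.7 − 1(74.81) = 14.89
  O₂: 47.85 − 0.5(74.81) = 10.45
  N₂: 180 (inert)
  H₂O: 0 + 1(74.81) = 74.81
Total out = 280.2 mol; y_O₂ = 10.45 / 280.2 = 0.0373.

0.0373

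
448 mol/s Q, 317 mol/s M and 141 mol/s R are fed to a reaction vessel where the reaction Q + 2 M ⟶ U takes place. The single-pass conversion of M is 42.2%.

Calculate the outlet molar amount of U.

66.9 mol/s

M reacted = 0.422 × 317 = 133.8 mol/s; ν_M = −2, so ξ = 133.8/2 = 66.89 mol/s.
Outlet amounts (n = n₀ + ν ξ):
  Q: 448 − 1(66.89) = 381.1
  M: 317 − 2(66.89) = 183.2
  U: 0 + 1(66.89) = 66.89
  R: 141 (inert)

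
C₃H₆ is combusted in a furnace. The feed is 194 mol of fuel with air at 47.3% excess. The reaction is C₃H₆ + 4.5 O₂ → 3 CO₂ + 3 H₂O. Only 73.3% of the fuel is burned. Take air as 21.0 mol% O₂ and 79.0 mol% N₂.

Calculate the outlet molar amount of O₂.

Stoichiometric O₂ = 4.5 × 194 = 873 mol; O₂ fed = 873 × 1.473 = 1286 mol.
N₂ fed = 1286 × 79/21 = 4838 mol.
Fuel reacted = 0.733 × 194 → ξ = 142.2 mol.
Outlet (n = n₀ + ν ξ):
  C₃H₆: 194 − 1(142.2) = 51.8
  O₂: 1286 − 4.5(142.2) = 646
  N₂: 4838 (inert)
  CO₂: 0 + 3(142.2) = 426.6
  H₂O: 0 + 3(142.2) = 426.6

646 mol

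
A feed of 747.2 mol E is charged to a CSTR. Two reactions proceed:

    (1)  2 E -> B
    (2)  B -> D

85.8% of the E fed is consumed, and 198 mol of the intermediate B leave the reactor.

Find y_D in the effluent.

0.287

Conversion of E: E consumed = 2ξ₁ = 0.858 × 747.2 → ξ₁ = 320.5 mol.
B balance: n_B = 0 + 1ξ₁ − 1ξ₂ = 198 → ξ₂ = (1·320.5 − 198)/1 = 122.5 mol.
Outlet amounts (n = n₀ + Σ ν·ξ):
  E: 747.2 − 2(320.5) = 106.1
  B: 0 + 1(320.5) − 1(122.5) = 198
  D: 0 + 1(122.5) = 122.5
Total out = 426.7 mol; y_D = 122.5 / 426.7 = 0.2872.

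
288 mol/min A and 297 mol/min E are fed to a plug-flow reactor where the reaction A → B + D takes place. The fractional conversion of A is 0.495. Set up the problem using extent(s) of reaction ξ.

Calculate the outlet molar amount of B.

143 mol/min

A reacted = 0.495 × 288 = 142.6 mol/min; ν_A = −1, so ξ = 142.6/1 = 142.6 mol/min.
Outlet amounts (n = n₀ + ν ξ):
  A: 288 − 1(142.6) = 145.4
  B: 0 + 1(142.6) = 142.6
  D: 0 + 1(142.6) = 142.6
  E: 297 (inert)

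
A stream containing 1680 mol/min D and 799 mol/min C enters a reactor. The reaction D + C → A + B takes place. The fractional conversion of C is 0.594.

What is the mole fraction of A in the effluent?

0.191

C reacted = 0.594 × 799 = 474.6 mol/min; ν_C = −1, so ξ = 474.6/1 = 474.6 mol/min.
Outlet amounts (n = n₀ + ν ξ):
  D: 1680 − 1(474.6) = 1205
  C: 799 − 1(474.6) = 324.4
  A: 0 + 1(474.6) = 474.6
  B: 0 + 1(474.6) = 474.6
Total out = 2479 mol/min; y_A = 474.6 / 2479 = 0.1915.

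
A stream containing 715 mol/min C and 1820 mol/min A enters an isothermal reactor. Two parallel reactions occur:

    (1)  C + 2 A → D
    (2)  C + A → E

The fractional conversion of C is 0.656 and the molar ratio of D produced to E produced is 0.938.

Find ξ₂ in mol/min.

ξ₂ = 242 mol/min

Conversion of C: C consumed = 0.656 × 715 = 469 mol/min = 1ξ₁ + 1ξ₂.
Selectivity: 1ξ₁ / (1ξ₂) = 0.938 → ξ₁ = 0.938 ξ₂.
Substitute: (1·0.938 + 1) ξ₂ = 469 → ξ₂ = 242 mol/min, ξ₁ = 227 mol/min.
Outlet amounts (n = n₀ + Σ ν·ξ):
  C: 715 − 1(227) − 1(242) = 246
  A: 1820 − 2(227) − 1(242) = 1124
  D: 0 + 1(227) = 227
  E: 0 + 1(242) = 242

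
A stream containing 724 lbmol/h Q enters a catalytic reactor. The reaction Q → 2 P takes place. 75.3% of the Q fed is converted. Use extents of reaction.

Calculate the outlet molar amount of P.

Q reacted = 0.753 × 724 = 545.2 lbmol/h; ν_Q = −1, so ξ = 545.2/1 = 545.2 lbmol/h.
Outlet amounts (n = n₀ + ν ξ):
  Q: 724 − 1(545.2) = 178.8
  P: 0 + 2(545.2) = 1090

1090 lbmol/h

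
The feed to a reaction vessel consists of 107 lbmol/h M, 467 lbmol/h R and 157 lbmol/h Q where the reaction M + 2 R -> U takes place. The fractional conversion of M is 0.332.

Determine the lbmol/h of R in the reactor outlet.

M reacted = 0.332 × 107 = 35.52 lbmol/h; ν_M = −1, so ξ = 35.52/1 = 35.52 lbmol/h.
Outlet amounts (n = n₀ + ν ξ):
  M: 107 − 1(35.52) = 71.48
  R: 467 − 2(35.52) = 396
  U: 0 + 1(35.52) = 35.52
  Q: 157 (inert)

396 lbmol/h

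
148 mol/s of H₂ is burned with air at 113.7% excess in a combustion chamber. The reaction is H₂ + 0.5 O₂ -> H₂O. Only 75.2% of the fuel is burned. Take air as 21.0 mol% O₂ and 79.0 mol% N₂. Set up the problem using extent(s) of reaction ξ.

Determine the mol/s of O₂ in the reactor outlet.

Stoichiometric O₂ = 0.5 × 148 = 74 mol/s; O₂ fed = 74 × 2.137 = 158.1 mol/s.
N₂ fed = 158.1 × 79/21 = 594.9 mol/s.
Fuel reacted = 0.752 × 148 → ξ = 111.3 mol/s.
Outlet (n = n₀ + ν ξ):
  H₂: 148 − 1(111.3) = 36.7
  O₂: 158.1 − 0.5(111.3) = 102.5
  N₂: 594.9 (inert)
  H₂O: 0 + 1(111.3) = 111.3

102 mol/s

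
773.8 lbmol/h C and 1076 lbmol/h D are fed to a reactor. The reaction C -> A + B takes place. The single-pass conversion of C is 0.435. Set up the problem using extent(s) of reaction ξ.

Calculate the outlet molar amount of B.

337 lbmol/h

C reacted = 0.435 × 773.8 = 336.6 lbmol/h; ν_C = −1, so ξ = 336.6/1 = 336.6 lbmol/h.
Outlet amounts (n = n₀ + ν ξ):
  C: 773.8 − 1(336.6) = 437.2
  A: 0 + 1(336.6) = 336.6
  B: 0 + 1(336.6) = 336.6
  D: 1076 (inert)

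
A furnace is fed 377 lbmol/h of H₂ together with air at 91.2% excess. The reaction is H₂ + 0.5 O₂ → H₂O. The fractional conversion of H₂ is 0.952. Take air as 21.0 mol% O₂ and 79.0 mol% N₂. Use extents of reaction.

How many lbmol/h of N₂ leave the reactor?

1360 lbmol/h

Stoichiometric O₂ = 0.5 × 377 = 188.5 lbmol/h; O₂ fed = 188.5 × 1.912 = 360.4 lbmol/h.
N₂ fed = 360.4 × 79/21 = 1356 lbmol/h.
Fuel reacted = 0.952 × 377 → ξ = 358.9 lbmol/h.
Outlet (n = n₀ + ν ξ):
  H₂: 377 − 1(358.9) = 18.1
  O₂: 360.4 − 0.5(358.9) = 181
  N₂: 1356 (inert)
  H₂O: 0 + 1(358.9) = 358.9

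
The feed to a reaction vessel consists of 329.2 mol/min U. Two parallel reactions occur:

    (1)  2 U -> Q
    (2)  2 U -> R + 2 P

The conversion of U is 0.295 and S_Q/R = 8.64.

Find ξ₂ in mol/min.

ξ₂ = 5.04 mol/min

Conversion of U: U consumed = 0.295 × 329.2 = 97.11 mol/min = 2ξ₁ + 2ξ₂.
Selectivity: 1ξ₁ / (1ξ₂) = 8.64 → ξ₁ = 8.64 ξ₂.
Substitute: (2·8.64 + 2) ξ₂ = 97.11 → ξ₂ = 5.037 mol/min, ξ₁ = 43.52 mol/min.
Outlet amounts (n = n₀ + Σ ν·ξ):
  U: 329.2 − 2(43.52) − 2(5.037) = 232.1
  Q: 0 + 1(43.52) = 43.52
  R: 0 + 1(5.037) = 5.037
  P: 0 + 2(5.037) = 10.07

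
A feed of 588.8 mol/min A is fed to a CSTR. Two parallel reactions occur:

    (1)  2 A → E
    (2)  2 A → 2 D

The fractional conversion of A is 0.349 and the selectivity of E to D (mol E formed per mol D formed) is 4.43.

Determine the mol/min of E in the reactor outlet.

Conversion of A: A consumed = 0.349 × 588.8 = 205.5 mol/min = 2ξ₁ + 2ξ₂.
Selectivity: 1ξ₁ / (2ξ₂) = 4.43 → ξ₁ = 8.86 ξ₂.
Substitute: (2·8.86 + 2) ξ₂ = 205.5 → ξ₂ = 10.42 mol/min, ξ₁ = 92.33 mol/min.
Outlet amounts (n = n₀ + Σ ν·ξ):
  A: 588.8 − 2(92.33) − 2(10.42) = 383.3
  E: 0 + 1(92.33) = 92.33
  D: 0 + 2(10.42) = 20.84

92.3 mol/min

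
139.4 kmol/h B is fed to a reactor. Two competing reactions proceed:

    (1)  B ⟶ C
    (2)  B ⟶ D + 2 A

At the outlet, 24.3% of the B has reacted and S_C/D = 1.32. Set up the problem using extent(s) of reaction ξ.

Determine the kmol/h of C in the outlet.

Conversion of B: B consumed = 0.243 × 139.4 = 33.87 kmol/h = 1ξ₁ + 1ξ₂.
Selectivity: 1ξ₁ / (1ξ₂) = 1.32 → ξ₁ = 1.32 ξ₂.
Substitute: (1·1.32 + 1) ξ₂ = 33.87 → ξ₂ = 14.6 kmol/h, ξ₁ = 19.27 kmol/h.
Outlet amounts (n = n₀ + Σ ν·ξ):
  B: 139.4 − 1(19.27) − 1(14.6) = 105.5
  C: 0 + 1(19.27) = 19.27
  D: 0 + 1(14.6) = 14.6
  A: 0 + 2(14.6) = 29.2

19.3 kmol/h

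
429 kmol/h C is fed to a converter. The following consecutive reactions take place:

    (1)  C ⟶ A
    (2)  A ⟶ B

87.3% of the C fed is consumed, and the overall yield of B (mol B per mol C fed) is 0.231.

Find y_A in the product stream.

0.642

Conversion of C: C consumed = 1ξ₁ = 0.873 × 429 → ξ₁ = 374.5 kmol/h.
Yield of B: 1ξ₂ / 429 = 0.231 → ξ₂ = 99.1 kmol/h.
Outlet amounts (n = n₀ + Σ ν·ξ):
  C: 429 − 1(374.5) = 54.48
  A: 0 + 1(374.5) − 1(99.1) = 275.4
  B: 0 + 1(99.1) = 99.1
Total out = 429 kmol/h; y_A = 275.4 / 429 = 0.642.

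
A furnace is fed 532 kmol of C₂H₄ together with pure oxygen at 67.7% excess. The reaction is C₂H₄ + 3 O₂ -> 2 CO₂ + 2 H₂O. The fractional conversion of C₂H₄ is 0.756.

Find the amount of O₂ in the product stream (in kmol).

Stoichiometric O₂ = 3 × 532 = 1596 kmol; O₂ fed = 1596 × 1.677 = 2676 kmol.
Fuel reacted = 0.756 × 532 → ξ = 402.2 kmol.
Outlet (n = n₀ + ν ξ):
  C₂H₄: 532 − 1(402.2) = 129.8
  O₂: 2676 − 3(402.2) = 1470
  CO₂: 0 + 2(402.2) = 804.4
  H₂O: 0 + 2(402.2) = 804.4

1470 kmol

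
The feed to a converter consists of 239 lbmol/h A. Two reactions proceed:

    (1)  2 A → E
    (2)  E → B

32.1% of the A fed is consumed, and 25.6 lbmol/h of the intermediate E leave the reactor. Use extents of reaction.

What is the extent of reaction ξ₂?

ξ₂ = 12.8 lbmol/h

Conversion of A: A consumed = 2ξ₁ = 0.321 × 239 → ξ₁ = 38.36 lbmol/h.
E balance: n_E = 0 + 1ξ₁ − 1ξ₂ = 25.6 → ξ₂ = (1·38.36 − 25.6)/1 = 12.76 lbmol/h.
Outlet amounts (n = n₀ + Σ ν·ξ):
  A: 239 − 2(38.36) = 162.3
  E: 0 + 1(38.36) − 1(12.76) = 25.6
  B: 0 + 1(12.76) = 12.76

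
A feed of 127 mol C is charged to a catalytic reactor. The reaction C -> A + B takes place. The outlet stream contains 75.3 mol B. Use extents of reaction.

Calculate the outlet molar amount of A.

75.3 mol

For B: n = n₀ + 1ξ → 75.3 = 0 + 1ξ, giving ξ = 75.3 mol.
Outlet amounts (n = n₀ + ν ξ):
  C: 127 − 1(75.3) = 51.7
  A: 0 + 1(75.3) = 75.3
  B: 0 + 1(75.3) = 75.3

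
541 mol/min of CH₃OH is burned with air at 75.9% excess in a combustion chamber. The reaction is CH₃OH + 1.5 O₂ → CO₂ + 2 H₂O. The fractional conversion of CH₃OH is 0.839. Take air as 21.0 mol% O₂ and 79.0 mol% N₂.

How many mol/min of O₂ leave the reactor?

747 mol/min

Stoichiometric O₂ = 1.5 × 541 = 811.5 mol/min; O₂ fed = 811.5 × 1.759 = 1427 mol/min.
N₂ fed = 1427 × 79/21 = 5370 mol/min.
Fuel reacted = 0.839 × 541 → ξ = 453.9 mol/min.
Outlet (n = n₀ + ν ξ):
  CH₃OH: 541 − 1(453.9) = 87.1
  O₂: 1427 − 1.5(453.9) = 746.6
  N₂: 5370 (inert)
  CO₂: 0 + 1(453.9) = 453.9
  H₂O: 0 + 2(453.9) = 907.8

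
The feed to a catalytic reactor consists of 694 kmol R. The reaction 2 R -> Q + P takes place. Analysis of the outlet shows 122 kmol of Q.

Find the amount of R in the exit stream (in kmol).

450 kmol

For Q: n = n₀ + 1ξ → 122 = 0 + 1ξ, giving ξ = 122 kmol.
Outlet amounts (n = n₀ + ν ξ):
  R: 694 − 2(122) = 450
  Q: 0 + 1(122) = 122
  P: 0 + 1(122) = 122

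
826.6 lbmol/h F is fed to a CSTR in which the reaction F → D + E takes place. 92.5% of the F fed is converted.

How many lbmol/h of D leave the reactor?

765 lbmol/h

F reacted = 0.925 × 826.6 = 764.6 lbmol/h; ν_F = −1, so ξ = 764.6/1 = 764.6 lbmol/h.
Outlet amounts (n = n₀ + ν ξ):
  F: 826.6 − 1(764.6) = 62
  D: 0 + 1(764.6) = 764.6
  E: 0 + 1(764.6) = 764.6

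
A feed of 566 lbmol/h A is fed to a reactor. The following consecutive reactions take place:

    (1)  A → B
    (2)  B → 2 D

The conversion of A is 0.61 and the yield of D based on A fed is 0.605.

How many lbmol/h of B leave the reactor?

Conversion of A: A consumed = 1ξ₁ = 0.61 × 566 → ξ₁ = 345.3 lbmol/h.
Yield of D: 2ξ₂ / 566 = 0.605 → ξ₂ = 171.2 lbmol/h.
Outlet amounts (n = n₀ + Σ ν·ξ):
  A: 566 − 1(345.3) = 220.7
  B: 0 + 1(345.3) − 1(171.2) = 174
  D: 0 + 2(171.2) = 342.4

174 lbmol/h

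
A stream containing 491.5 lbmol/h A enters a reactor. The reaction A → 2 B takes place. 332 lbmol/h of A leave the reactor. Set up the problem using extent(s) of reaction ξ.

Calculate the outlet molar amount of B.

319 lbmol/h

For A: n = n₀ − 1ξ → 332 = 491.5 − 1ξ, giving ξ = 159.5 lbmol/h.
Outlet amounts (n = n₀ + ν ξ):
  A: 491.5 − 1(159.5) = 332
  B: 0 + 2(159.5) = 319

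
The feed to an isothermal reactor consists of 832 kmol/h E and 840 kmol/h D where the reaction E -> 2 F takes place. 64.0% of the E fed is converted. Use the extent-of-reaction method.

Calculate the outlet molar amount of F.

E reacted = 0.64 × 832 = 532.5 kmol/h; ν_E = −1, so ξ = 532.5/1 = 532.5 kmol/h.
Outlet amounts (n = n₀ + ν ξ):
  E: 832 − 1(532.5) = 299.5
  F: 0 + 2(532.5) = 1065
  D: 840 (inert)

1060 kmol/h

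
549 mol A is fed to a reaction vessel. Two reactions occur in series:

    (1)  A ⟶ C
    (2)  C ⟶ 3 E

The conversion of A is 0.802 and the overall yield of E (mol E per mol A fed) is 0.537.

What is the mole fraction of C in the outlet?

0.459

Conversion of A: A consumed = 1ξ₁ = 0.802 × 549 → ξ₁ = 440.3 mol.
Yield of E: 3ξ₂ / 549 = 0.537 → ξ₂ = 98.27 mol.
Outlet amounts (n = n₀ + Σ ν·ξ):
  A: 549 − 1(440.3) = 108.7
  C: 0 + 1(440.3) − 1(98.27) = 342
  E: 0 + 3(98.27) = 294.8
Total out = 745.5 mol; y_C = 342 / 745.5 = 0.4588.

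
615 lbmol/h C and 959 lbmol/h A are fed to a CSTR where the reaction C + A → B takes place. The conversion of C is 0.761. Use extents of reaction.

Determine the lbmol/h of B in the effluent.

468 lbmol/h

C reacted = 0.761 × 615 = 468 lbmol/h; ν_C = −1, so ξ = 468/1 = 468 lbmol/h.
Outlet amounts (n = n₀ + ν ξ):
  C: 615 − 1(468) = 147
  A: 959 − 1(468) = 491
  B: 0 + 1(468) = 468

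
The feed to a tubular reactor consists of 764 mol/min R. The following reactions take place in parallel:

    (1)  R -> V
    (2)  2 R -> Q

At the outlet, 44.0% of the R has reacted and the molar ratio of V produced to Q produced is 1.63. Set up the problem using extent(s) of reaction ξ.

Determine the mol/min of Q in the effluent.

Conversion of R: R consumed = 0.44 × 764 = 336.2 mol/min = 1ξ₁ + 2ξ₂.
Selectivity: 1ξ₁ / (1ξ₂) = 1.63 → ξ₁ = 1.63 ξ₂.
Substitute: (1·1.63 + 2) ξ₂ = 336.2 → ξ₂ = 92.61 mol/min, ξ₁ = 150.9 mol/min.
Outlet amounts (n = n₀ + Σ ν·ξ):
  R: 764 − 1(150.9) − 2(92.61) = 427.8
  V: 0 + 1(150.9) = 150.9
  Q: 0 + 1(92.61) = 92.61

92.6 mol/min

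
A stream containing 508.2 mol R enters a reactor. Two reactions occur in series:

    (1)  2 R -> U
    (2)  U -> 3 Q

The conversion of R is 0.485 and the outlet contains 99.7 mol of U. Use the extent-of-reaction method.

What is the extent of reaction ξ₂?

Conversion of R: R consumed = 2ξ₁ = 0.485 × 508.2 → ξ₁ = 123.2 mol.
U balance: n_U = 0 + 1ξ₁ − 1ξ₂ = 99.7 → ξ₂ = (1·123.2 − 99.7)/1 = 23.54 mol.
Outlet amounts (n = n₀ + Σ ν·ξ):
  R: 508.2 − 2(123.2) = 261.7
  U: 0 + 1(123.2) − 1(23.54) = 99.7
  Q: 0 + 3(23.54) = 70.62

ξ₂ = 23.5 mol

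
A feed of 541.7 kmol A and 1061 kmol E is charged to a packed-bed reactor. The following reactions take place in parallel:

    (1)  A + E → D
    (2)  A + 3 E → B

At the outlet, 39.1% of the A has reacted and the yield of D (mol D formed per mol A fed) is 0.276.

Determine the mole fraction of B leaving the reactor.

Yield of D: 1ξ₁ / 541.7 = 0.276 → ξ₁ = 149.5 kmol.
Conversion of A: 1ξ₁ + 1ξ₂ = 0.391 × 541.7 = 211.8 → ξ₂ = 62.3 kmol.
Outlet amounts (n = n₀ + Σ ν·ξ):
  A: 541.7 − 1(149.5) − 1(62.3) = 329.9
  E: 1061 − 1(149.5) − 3(62.3) = 724.6
  D: 0 + 1(149.5) = 149.5
  B: 0 + 1(62.3) = 62.3
Total out = 1266 kmol; y_B = 62.3 / 1266 = 0.04919.

0.0492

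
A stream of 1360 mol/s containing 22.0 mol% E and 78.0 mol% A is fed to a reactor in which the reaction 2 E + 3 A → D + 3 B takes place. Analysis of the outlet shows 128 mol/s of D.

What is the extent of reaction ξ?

For D: n = n₀ + 1ξ → 128 = 0 + 1ξ, giving ξ = 128 mol/s.
Outlet amounts (n = n₀ + ν ξ):
  E: 299.2 − 2(128) = 43.2
  A: 1061 − 3(128) = 676.8
  D: 0 + 1(128) = 128
  B: 0 + 3(128) = 384

ξ = 128 mol/s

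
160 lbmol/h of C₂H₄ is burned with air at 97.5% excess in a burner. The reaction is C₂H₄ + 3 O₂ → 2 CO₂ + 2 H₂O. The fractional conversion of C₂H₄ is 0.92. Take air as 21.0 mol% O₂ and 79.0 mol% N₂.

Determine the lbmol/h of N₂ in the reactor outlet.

Stoichiometric O₂ = 3 × 160 = 480 lbmol/h; O₂ fed = 480 × 1.975 = 948 lbmol/h.
N₂ fed = 948 × 79/21 = 3566 lbmol/h.
Fuel reacted = 0.92 × 160 → ξ = 147.2 lbmol/h.
Outlet (n = n₀ + ν ξ):
  C₂H₄: 160 − 1(147.2) = 12.8
  O₂: 948 − 3(147.2) = 506.4
  N₂: 3566 (inert)
  CO₂: 0 + 2(147.2) = 294.4
  H₂O: 0 + 2(147.2) = 294.4

3570 lbmol/h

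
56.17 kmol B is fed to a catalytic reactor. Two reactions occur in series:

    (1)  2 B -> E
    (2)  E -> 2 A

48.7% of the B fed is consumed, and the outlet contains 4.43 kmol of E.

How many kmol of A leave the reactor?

18.5 kmol

Conversion of B: B consumed = 2ξ₁ = 0.487 × 56.17 → ξ₁ = 13.68 kmol.
E balance: n_E = 0 + 1ξ₁ − 1ξ₂ = 4.43 → ξ₂ = (1·13.68 − 4.43)/1 = 9.247 kmol.
Outlet amounts (n = n₀ + Σ ν·ξ):
  B: 56.17 − 2(13.68) = 28.82
  E: 0 + 1(13.68) − 1(9.247) = 4.43
  A: 0 + 2(9.247) = 18.49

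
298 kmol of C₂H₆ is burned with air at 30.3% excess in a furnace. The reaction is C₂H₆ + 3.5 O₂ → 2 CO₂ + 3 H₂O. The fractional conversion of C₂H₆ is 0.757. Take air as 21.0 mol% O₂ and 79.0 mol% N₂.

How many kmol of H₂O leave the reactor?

677 kmol

Stoichiometric O₂ = 3.5 × 298 = 1043 kmol; O₂ fed = 1043 × 1.303 = 1359 kmol.
N₂ fed = 1359 × 79/21 = 5113 kmol.
Fuel reacted = 0.757 × 298 → ξ = 225.6 kmol.
Outlet (n = n₀ + ν ξ):
  C₂H₆: 298 − 1(225.6) = 72.41
  O₂: 1359 − 3.5(225.6) = 569.5
  N₂: 5113 (inert)
  CO₂: 0 + 2(225.6) = 451.2
  H₂O: 0 + 3(225.6) = 676.8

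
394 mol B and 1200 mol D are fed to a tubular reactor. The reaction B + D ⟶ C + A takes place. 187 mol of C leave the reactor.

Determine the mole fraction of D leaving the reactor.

0.636

For C: n = n₀ + 1ξ → 187 = 0 + 1ξ, giving ξ = 187 mol.
Outlet amounts (n = n₀ + ν ξ):
  B: 394 − 1(187) = 207
  D: 1200 − 1(187) = 1013
  C: 0 + 1(187) = 187
  A: 0 + 1(187) = 187
Total out = 1594 mol; y_D = 1013 / 1594 = 0.6355.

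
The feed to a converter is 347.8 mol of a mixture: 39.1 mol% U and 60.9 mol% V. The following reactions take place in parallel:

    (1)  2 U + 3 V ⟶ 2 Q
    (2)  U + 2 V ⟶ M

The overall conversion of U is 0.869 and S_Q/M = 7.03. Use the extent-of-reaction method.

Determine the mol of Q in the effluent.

Conversion of U: U consumed = 0.869 × 136 = 118.2 mol = 2ξ₁ + 1ξ₂.
Selectivity: 2ξ₁ / (1ξ₂) = 7.03 → ξ₁ = 3.515 ξ₂.
Substitute: (2·3.515 + 1) ξ₂ = 118.2 → ξ₂ = 14.72 mol, ξ₁ = 51.73 mol.
Outlet amounts (n = n₀ + Σ ν·ξ):
  U: 136 − 2(51.73) − 1(14.72) = 17.81
  V: 211.8 − 3(51.73) − 2(14.72) = 27.19
  Q: 0 + 2(51.73) = 103.5
  M: 0 + 1(14.72) = 14.72

103 mol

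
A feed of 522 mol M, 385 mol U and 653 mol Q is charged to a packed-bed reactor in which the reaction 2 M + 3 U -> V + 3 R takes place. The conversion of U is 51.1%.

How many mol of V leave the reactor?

U reacted = 0.511 × 385 = 196.7 mol; ν_U = −3, so ξ = 196.7/3 = 65.58 mol.
Outlet amounts (n = n₀ + ν ξ):
  M: 522 − 2(65.58) = 390.8
  U: 385 − 3(65.58) = 188.3
  V: 0 + 1(65.58) = 65.58
  R: 0 + 3(65.58) = 196.7
  Q: 653 (inert)

65.6 mol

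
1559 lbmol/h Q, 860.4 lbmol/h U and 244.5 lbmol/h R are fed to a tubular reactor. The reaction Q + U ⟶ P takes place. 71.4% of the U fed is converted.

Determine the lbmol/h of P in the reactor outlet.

614 lbmol/h

U reacted = 0.714 × 860.4 = 614.3 lbmol/h; ν_U = −1, so ξ = 614.3/1 = 614.3 lbmol/h.
Outlet amounts (n = n₀ + ν ξ):
  Q: 1559 − 1(614.3) = 944.7
  U: 860.4 − 1(614.3) = 246.1
  P: 0 + 1(614.3) = 614.3
  R: 244.5 (inert)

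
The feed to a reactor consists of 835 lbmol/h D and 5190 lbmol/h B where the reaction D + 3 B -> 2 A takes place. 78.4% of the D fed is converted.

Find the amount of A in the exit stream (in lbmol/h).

D reacted = 0.784 × 835 = 654.6 lbmol/h; ν_D = −1, so ξ = 654.6/1 = 654.6 lbmol/h.
Outlet amounts (n = n₀ + ν ξ):
  D: 835 − 1(654.6) = 180.4
  B: 5190 − 3(654.6) = 3226
  A: 0 + 2(654.6) = 1309

1310 lbmol/h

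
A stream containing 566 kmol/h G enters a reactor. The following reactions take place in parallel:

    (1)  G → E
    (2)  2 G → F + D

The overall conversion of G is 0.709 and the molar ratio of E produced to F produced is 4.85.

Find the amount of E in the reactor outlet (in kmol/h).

Conversion of G: G consumed = 0.709 × 566 = 401.3 kmol/h = 1ξ₁ + 2ξ₂.
Selectivity: 1ξ₁ / (1ξ₂) = 4.85 → ξ₁ = 4.85 ξ₂.
Substitute: (1·4.85 + 2) ξ₂ = 401.3 → ξ₂ = 58.58 kmol/h, ξ₁ = 284.1 kmol/h.
Outlet amounts (n = n₀ + Σ ν·ξ):
  G: 566 − 1(284.1) − 2(58.58) = 164.7
  E: 0 + 1(284.1) = 284.1
  F: 0 + 1(58.58) = 58.58
  D: 0 + 1(58.58) = 58.58

284 kmol/h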